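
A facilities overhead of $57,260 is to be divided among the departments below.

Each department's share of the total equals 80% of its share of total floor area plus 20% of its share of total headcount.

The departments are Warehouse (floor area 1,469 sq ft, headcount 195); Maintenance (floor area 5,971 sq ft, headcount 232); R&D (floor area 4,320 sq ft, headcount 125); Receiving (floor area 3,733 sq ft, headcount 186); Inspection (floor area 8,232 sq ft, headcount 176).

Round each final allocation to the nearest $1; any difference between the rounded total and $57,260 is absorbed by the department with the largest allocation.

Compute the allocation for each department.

Totals — floor area 23,725, headcount 914.
Combined weights (80% floor area + 20% headcount): Warehouse 0.0922; Maintenance 0.2521; R&D 0.1730; Receiving 0.1666; Inspection 0.3161.
Unrounded shares: Warehouse 5,279.59; Maintenance 14,435.60; R&D 9,907.21; Receiving 9,538.13; Inspection 18,099.46.
Rounded to nearest $1: Warehouse $5,280; Maintenance $14,436; R&D $9,907; Receiving $9,538; Inspection $18,099. Sum = $57,260.
No rounding difference to absorb.

Warehouse: $5,280; Maintenance: $14,436; R&D: $9,907; Receiving: $9,538; Inspection: $18,099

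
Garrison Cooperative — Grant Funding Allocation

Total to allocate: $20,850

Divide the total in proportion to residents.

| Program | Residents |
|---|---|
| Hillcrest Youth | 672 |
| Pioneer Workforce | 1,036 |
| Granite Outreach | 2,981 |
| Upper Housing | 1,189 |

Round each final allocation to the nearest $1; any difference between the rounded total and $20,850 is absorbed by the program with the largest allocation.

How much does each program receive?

Combined residents = 5,878.
Pro-rata amounts: Hillcrest Youth 672/5,878 × $20,850 = 2,383.67; Pioneer Workforce 1,036/5,878 × $20,850 = 3,674.82; Granite Outreach 2,981/5,878 × $20,850 = 10,573.98; Upper Housing 1,189/5,878 × $20,850 = 4,217.53.
At nearest $1: Hillcrest Youth $2,384; Pioneer Workforce $3,675; Granite Outreach $10,574; Upper Housing $4,218. Sum = $20,851.
Difference $20,850 − $20,851 = −$1 applied to largest allocation (Granite Outreach): Granite Outreach becomes $10,573.

Hillcrest Youth: $2,384 | Pioneer Workforce: $3,675 | Granite Outreach: $10,573 | Upper Housing: $4,218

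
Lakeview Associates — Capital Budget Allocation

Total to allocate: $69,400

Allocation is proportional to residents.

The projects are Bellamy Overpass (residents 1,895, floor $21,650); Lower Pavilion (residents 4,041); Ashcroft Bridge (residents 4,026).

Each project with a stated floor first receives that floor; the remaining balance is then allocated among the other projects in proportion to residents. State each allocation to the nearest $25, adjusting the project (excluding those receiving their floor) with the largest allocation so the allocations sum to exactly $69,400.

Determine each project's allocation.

Guaranteed amounts: Bellamy Overpass $21,650. Remaining pool $47,750.
Remaining pool split over remaining residents 8,067: Lower Pavilion 23,919.39 → $23,925; Ashcroft Bridge 23,830.61 → $23,825.

Bellamy Overpass: $21,650 · Lower Pavilion: $23,925 · Ashcroft Bridge: $23,825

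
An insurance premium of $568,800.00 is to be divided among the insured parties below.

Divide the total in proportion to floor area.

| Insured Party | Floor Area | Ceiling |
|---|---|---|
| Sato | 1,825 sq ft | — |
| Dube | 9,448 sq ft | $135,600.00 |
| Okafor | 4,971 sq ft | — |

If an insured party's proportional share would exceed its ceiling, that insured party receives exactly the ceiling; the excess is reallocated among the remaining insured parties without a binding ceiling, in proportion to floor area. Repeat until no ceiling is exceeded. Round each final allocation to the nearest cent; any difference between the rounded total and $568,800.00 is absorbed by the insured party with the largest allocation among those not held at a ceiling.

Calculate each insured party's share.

Combined floor area = 16,244.
Proportional shares (ignoring caps): Sato 63,904.2108; Dube 330,831.2238; Okafor 174,064.5654.
Cap binds for Dube ($135,600.00); balance $433,200.00 reallocated over remaining floor area 6,796.
Remaining shares: Sato 116,331.6657 → $116,331.67; Okafor 316,868.3343 → $316,868.33.

Sato: $116,331.67 · Dube: $135,600.00 · Okafor: $316,868.33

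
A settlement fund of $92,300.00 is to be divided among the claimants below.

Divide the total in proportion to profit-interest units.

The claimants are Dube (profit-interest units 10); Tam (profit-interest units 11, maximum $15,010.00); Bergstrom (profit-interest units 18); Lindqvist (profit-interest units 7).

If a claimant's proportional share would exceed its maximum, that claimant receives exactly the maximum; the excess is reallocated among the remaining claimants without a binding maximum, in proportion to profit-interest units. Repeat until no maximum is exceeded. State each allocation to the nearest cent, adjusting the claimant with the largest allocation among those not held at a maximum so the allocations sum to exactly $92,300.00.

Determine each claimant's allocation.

Dube: $22,082.86 · Tam: $15,010.00 · Bergstrom: $39,749.14 · Lindqvist: $15,458.00

Total profit-interest units = 46.
Unconstrained shares: Dube 20,065.2174; Tam 22,071.7391; Bergstrom 36,117.3913; Lindqvist 14,045.6522.
Cap binds for Tam ($15,010.00); balance $77,290.00 reallocated over remaining profit-interest units 35.
Remaining shares: Dube 22,082.8571 → $22,082.86; Bergstrom 39,749.1429 → $39,749.14; Lindqvist 15,458.0000 → $15,458.00.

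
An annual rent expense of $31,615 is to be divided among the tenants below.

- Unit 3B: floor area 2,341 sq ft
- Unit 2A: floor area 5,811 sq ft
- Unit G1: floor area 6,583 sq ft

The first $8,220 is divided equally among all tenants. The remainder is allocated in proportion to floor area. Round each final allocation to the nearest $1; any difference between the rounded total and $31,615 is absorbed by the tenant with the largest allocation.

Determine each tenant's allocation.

$8,220 shared equally gives $2,740 per tenant.
Remainder $23,395 by floor area (total 14,735): Unit 3B 3,716.84 → $3,717; Unit 2A 9,226.22 → $9,226; Unit G1 10,451.94 → $10,452.
Totals: Unit 3B $2,740 + $3,717 = $6,457; Unit 2A $2,740 + $9,226 = $11,966; Unit G1 $2,740 + $10,452 = $13,192.

Unit 3B: $6,457 | Unit 2A: $11,966 | Unit G1: $13,192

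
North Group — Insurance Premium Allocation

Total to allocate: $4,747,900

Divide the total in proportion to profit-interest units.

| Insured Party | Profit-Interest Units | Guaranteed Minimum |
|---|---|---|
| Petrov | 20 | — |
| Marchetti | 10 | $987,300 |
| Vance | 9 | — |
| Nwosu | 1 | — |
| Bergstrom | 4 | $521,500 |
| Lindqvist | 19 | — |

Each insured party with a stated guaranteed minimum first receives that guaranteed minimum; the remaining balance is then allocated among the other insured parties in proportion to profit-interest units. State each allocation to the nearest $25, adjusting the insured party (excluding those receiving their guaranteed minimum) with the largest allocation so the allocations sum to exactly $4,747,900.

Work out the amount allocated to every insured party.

Fund the minimums — Marchetti $987,300; Bergstrom $521,500. Balance $3,239,100.
Balance split over remaining profit-interest units 49: Petrov 1,322,081.63 → $1,322,075; Vance 594,936.73 → $594,925; Nwosu 66,104.08 → $66,100; Lindqvist 1,255,977.55 → $1,255,975.
Rounding difference +$25 applied to Petrov → $1,322,100.

Petrov: $1,322,100 | Marchetti: $987,300 | Vance: $594,925 | Nwosu: $66,100 | Bergstrom: $521,500 | Lindqvist: $1,255,975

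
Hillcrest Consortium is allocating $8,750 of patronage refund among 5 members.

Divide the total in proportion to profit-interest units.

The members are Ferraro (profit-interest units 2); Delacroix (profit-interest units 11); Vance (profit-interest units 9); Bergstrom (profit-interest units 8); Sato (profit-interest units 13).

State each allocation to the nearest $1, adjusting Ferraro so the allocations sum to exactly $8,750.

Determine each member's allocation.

Ferraro: $408 · Delacroix: $2,238 · Vance: $1,831 · Bergstrom: $1,628 · Sato: $2,645

Profit-interest units total: 43.
Unrounded shares: Ferraro 2/43 × $8,750 = 406.98; Delacroix 11/43 × $8,750 = 2,238.37; Vance 9/43 × $8,750 = 1,831.40; Bergstrom 8/43 × $8,750 = 1,627.91; Sato 13/43 × $8,750 = 2,645.35.
At nearest $1: Ferraro $407; Delacroix $2,238; Vance $1,831; Bergstrom $1,628; Sato $2,645. Sum = $8,749.
Difference $8,750 − $8,749 = +$1 applied to Ferraro: Ferraro becomes $408.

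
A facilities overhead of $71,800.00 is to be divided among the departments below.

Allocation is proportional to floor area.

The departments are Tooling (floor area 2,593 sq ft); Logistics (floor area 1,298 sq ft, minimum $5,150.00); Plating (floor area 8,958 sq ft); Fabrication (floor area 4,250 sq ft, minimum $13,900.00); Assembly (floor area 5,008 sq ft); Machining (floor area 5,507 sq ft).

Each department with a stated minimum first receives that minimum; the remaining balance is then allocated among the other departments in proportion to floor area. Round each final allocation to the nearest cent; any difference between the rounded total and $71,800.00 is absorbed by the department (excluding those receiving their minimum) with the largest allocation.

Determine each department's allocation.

Fund the minimums — Logistics $5,150.00; Fabrication $13,900.00. Remaining pool $52,750.00.
Remaining pool split over remaining floor area 22,066: Tooling 6,198.7107 → $6,198.71; Plating 21,414.5971 → $21,414.60; Assembly 11,971.9025 → $11,971.90; Machining 13,164.7897 → $13,164.79.

Tooling: $6,198.71 · Logistics: $5,150.00 · Plating: $21,414.60 · Fabrication: $13,900.00 · Assembly: $11,971.90 · Machining: $13,164.79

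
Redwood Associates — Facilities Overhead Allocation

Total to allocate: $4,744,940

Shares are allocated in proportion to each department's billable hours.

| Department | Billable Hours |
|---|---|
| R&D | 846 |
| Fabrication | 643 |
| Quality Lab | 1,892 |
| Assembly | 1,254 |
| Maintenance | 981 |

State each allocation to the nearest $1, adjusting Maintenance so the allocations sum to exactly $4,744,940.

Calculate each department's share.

R&D: $714,783 | Fabrication: $543,269 | Quality Lab: $1,598,545 | Assembly: $1,059,500 | Maintenance: $828,843

Billable hours total: 5,616.
Raw shares: R&D 846/5,616 × $4,744,940 = 714,782.63; Fabrication 643/5,616 × $4,744,940 = 543,268.59; Quality Lab 1,892/5,616 × $4,744,940 = 1,598,544.60; Assembly 1,254/5,616 × $4,744,940 = 1,059,500.49; Maintenance 981/5,616 × $4,744,940 = 828,843.69.
At nearest $1: R&D $714,783; Fabrication $543,269; Quality Lab $1,598,545; Assembly $1,059,500; Maintenance $828,844. Sum = $4,744,941.
Difference $4,744,940 − $4,744,941 = −$1 applied to Maintenance: Maintenance becomes $828,843.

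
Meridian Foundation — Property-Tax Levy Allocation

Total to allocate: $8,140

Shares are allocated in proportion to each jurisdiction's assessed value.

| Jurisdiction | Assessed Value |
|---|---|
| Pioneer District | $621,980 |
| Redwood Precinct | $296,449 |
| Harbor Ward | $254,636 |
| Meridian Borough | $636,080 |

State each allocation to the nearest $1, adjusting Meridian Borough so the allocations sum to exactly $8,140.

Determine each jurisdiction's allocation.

Pioneer District: $2,799 | Redwood Precinct: $1,334 | Harbor Ward: $1,146 | Meridian Borough: $2,861

Assessed value total: 1,809,145.
Proportional shares: Pioneer District 621,980/1,809,145 × $8,140 = 2,798.51; Redwood Precinct 296,449/1,809,145 × $8,140 = 1,333.83; Harbor Ward 254,636/1,809,145 × $8,140 = 1,145.70; Meridian Borough 636,080/1,809,145 × $8,140 = 2,861.95.
Rounded to nearest $1: Pioneer District $2,799; Redwood Precinct $1,334; Harbor Ward $1,146; Meridian Borough $2,862. Sum = $8,141.
Difference $8,140 − $8,141 = −$1 applied to Meridian Borough: Meridian Borough becomes $2,861.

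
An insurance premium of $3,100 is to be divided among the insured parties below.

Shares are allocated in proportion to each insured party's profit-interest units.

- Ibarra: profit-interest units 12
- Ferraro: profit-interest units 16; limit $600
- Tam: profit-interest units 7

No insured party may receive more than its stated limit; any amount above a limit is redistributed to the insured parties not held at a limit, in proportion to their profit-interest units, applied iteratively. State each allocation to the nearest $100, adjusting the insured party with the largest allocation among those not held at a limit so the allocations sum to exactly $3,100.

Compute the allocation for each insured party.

Combined profit-interest units = 35.
Unconstrained shares: Ibarra 1,062.86; Ferraro 1,417.14; Tam 620.00.
Capped: Ferraro ($600); balance $2,500 reallocated over remaining profit-interest units 19.
Shares after redistribution: Ibarra 1,578.95 → $1,600; Tam 921.05 → $900.

Ibarra: $1,600 · Ferraro: $600 · Tam: $900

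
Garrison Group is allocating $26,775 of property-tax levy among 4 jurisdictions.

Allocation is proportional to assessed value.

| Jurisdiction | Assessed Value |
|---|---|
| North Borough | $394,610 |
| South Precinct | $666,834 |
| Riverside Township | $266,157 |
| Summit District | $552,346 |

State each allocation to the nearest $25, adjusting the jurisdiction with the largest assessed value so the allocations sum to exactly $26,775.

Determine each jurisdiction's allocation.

Sum of assessed value: 394,610 + 666,834 + 266,157 + 552,346 = 1,879,947.
Proportional shares: North Borough 5,620.20; South Precinct 9,497.33; Riverside Township 3,790.72; Summit District 7,866.75.
At nearest $25: North Borough $5,625; South Precinct $9,500; Riverside Township $3,800; Summit District $7,875. Sum = $26,800.
Difference $26,775 − $26,800 = −$25 applied to largest assessed value (South Precinct): South Precinct becomes $9,475.

North Borough: $5,625 | South Precinct: $9,475 | Riverside Township: $3,800 | Summit District: $7,875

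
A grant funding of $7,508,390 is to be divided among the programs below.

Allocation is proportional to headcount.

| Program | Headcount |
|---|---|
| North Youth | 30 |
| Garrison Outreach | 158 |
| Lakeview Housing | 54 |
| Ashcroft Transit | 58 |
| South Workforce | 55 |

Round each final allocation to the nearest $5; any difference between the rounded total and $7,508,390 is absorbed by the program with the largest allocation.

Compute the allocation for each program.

Total headcount = 355.
Proportional shares: North Youth 30/355 × $7,508,390 = 634,511.83; Garrison Outreach 158/355 × $7,508,390 = 3,341,762.31; Lakeview Housing 54/355 × $7,508,390 = 1,142,121.30; Ashcroft Transit 58/355 × $7,508,390 = 1,226,722.87; South Workforce 55/355 × $7,508,390 = 1,163,271.69.
After rounding ($5): North Youth $634,510; Garrison Outreach $3,341,760; Lakeview Housing $1,142,120; Ashcroft Transit $1,226,725; South Workforce $1,163,270. Sum = $7,508,385.
Difference $7,508,390 − $7,508,385 = +$5 applied to largest allocation (Garrison Outreach): Garrison Outreach becomes $3,341,765.

North Youth: $634,510 · Garrison Outreach: $3,341,765 · Lakeview Housing: $1,142,120 · Ashcroft Transit: $1,226,725 · South Workforce: $1,163,270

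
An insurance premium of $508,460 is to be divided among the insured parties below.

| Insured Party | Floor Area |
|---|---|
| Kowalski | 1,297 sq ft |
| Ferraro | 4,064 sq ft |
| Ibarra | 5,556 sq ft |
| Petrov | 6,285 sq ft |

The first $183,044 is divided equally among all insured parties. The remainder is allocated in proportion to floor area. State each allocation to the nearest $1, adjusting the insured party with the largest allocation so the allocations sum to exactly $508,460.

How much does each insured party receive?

$183,044 shared equally gives $45,761 per insured party.
Remainder $325,416 by floor area (total 17,202): Kowalski 24,535.78 → $24,536; Ferraro 76,880.05 → $76,880; Ibarra 105,104.71 → $105,105; Petrov 118,895.45 → $118,895.
Totals: Kowalski $45,761 + $24,536 = $70,297; Ferraro $45,761 + $76,880 = $122,641; Ibarra $45,761 + $105,105 = $150,866; Petrov $45,761 + $118,895 = $164,656.

Kowalski: $70,297; Ferraro: $122,641; Ibarra: $150,866; Petrov: $164,656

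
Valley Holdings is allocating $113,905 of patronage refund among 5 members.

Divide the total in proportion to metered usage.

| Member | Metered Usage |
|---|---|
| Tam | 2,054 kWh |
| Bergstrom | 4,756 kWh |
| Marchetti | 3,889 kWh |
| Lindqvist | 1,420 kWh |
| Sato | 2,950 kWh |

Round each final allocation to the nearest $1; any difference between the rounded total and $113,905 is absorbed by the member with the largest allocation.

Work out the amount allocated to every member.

Tam: $15,526; Bergstrom: $35,949; Marchetti: $29,397; Lindqvist: $10,734; Sato: $22,299

Combined metered usage = 15,069.
Pro-rata amounts: Tam 2,054/15,069 × $113,905 = 15,525.97; Bergstrom 4,756/15,069 × $113,905 = 35,950.11; Marchetti 3,889/15,069 × $113,905 = 29,396.55; Lindqvist 1,420/15,069 × $113,905 = 10,733.63; Sato 2,950/15,069 × $113,905 = 22,298.74.
Rounded to nearest $1: Tam $15,526; Bergstrom $35,950; Marchetti $29,397; Lindqvist $10,734; Sato $22,299. Sum = $113,906.
Difference $113,905 − $113,906 = −$1 applied to largest allocation (Bergstrom): Bergstrom becomes $35,949.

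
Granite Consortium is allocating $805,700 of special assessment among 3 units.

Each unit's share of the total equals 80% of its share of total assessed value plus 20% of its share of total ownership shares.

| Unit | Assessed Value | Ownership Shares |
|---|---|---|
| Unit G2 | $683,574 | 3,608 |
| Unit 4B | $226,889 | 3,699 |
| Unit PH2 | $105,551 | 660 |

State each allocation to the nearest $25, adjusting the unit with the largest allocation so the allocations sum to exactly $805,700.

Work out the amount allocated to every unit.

Unit G2: $506,650 | Unit 4B: $218,750 | Unit PH2: $80,300

Totals — assessed value 1,016,014, ownership shares 7,967.
Composite weights (80% assessed value + 20% ownership shares): Unit G2 0.6288; Unit 4B 0.2715; Unit PH2 0.0997.
Raw shares: Unit G2 506,634.99; Unit 4B 218,754.26; Unit PH2 80,310.74.
After rounding ($25): Unit G2 $506,625; Unit 4B $218,750; Unit PH2 $80,300. Sum = $805,675.
Difference $805,700 − $805,675 = +$25 applied to largest allocation (Unit G2): Unit G2 becomes $506,650.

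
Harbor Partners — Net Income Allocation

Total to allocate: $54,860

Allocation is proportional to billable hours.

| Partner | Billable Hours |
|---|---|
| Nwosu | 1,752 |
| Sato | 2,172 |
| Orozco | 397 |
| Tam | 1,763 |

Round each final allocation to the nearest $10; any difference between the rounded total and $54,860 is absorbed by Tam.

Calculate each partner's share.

Nwosu: $15,800 | Sato: $19,590 | Orozco: $3,580 | Tam: $15,890

Combined billable hours = 6,084.
Proportional shares: Nwosu 1,752/6,084 × $54,860 = 15,797.95; Sato 2,172/6,084 × $54,860 = 19,585.13; Orozco 397/6,084 × $54,860 = 3,579.79; Tam 1,763/6,084 × $54,860 = 15,897.14.
At nearest $10: Nwosu $15,800; Sato $19,590; Orozco $3,580; Tam $15,900. Sum = $54,870.
Difference $54,860 − $54,870 = −$10 applied to Tam: Tam becomes $15,890.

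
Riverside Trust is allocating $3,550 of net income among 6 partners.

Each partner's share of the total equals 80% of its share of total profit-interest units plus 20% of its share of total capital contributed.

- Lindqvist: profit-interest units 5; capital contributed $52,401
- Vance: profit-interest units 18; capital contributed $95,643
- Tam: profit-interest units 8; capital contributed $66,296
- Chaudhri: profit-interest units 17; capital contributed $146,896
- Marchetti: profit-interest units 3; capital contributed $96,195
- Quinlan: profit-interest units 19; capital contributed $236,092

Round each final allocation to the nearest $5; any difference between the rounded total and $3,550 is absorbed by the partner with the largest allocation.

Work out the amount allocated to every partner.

Totals — profit-interest units 70, capital contributed 693,523.
Blended shares (80% profit-interest units + 20% capital contributed): Lindqvist 0.0723; Vance 0.2333; Tam 0.1105; Chaudhri 0.2366; Marchetti 0.0620; Quinlan 0.2852.
Unrounded shares: Lindqvist 256.50; Vance 828.20; Tam 392.44; Chaudhri 840.10; Marchetti 220.19; Quinlan 1,012.56.
After rounding ($5): Lindqvist $255; Vance $830; Tam $390; Chaudhri $840; Marchetti $220; Quinlan $1,015. Sum = $3,550.
Sum already equals the total — no adjustment.

Lindqvist: $255; Vance: $830; Tam: $390; Chaudhri: $840; Marchetti: $220; Quinlan: $1,015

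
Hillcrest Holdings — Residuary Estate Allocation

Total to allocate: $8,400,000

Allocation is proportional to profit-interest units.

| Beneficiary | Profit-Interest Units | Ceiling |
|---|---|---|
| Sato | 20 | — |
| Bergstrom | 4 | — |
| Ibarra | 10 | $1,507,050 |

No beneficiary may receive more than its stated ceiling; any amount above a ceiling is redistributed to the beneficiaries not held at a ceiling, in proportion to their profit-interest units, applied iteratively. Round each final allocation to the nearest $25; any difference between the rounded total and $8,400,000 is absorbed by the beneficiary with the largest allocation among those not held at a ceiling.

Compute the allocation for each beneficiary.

Sato: $5,744,125 · Bergstrom: $1,148,825 · Ibarra: $1,507,050

Sum of profit-interest units: 34.
Unconstrained shares: Sato 4,941,176.47; Bergstrom 988,235.29; Ibarra 2,470,588.24.
Capped: Ibarra ($1,507,050); residual $6,892,950 reallocated over remaining profit-interest units 24.
Redistributed shares: Sato 5,744,125.00 → $5,744,125; Bergstrom 1,148,825.00 → $1,148,825.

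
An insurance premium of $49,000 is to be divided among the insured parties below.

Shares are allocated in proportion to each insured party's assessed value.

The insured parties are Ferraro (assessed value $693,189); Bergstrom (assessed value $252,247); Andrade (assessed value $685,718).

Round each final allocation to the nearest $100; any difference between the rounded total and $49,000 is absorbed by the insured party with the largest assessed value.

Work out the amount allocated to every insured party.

Sum of assessed value: 693,189 + 252,247 + 685,718 = 1,631,154.
Pro-rata amounts: Ferraro 20,823.45; Bergstrom 7,577.52; Andrade 20,599.02.
After rounding ($100): Ferraro $20,800; Bergstrom $7,600; Andrade $20,600. Sum = $49,000.
No rounding difference to absorb.

Ferraro: $20,800; Bergstrom: $7,600; Andrade: $20,600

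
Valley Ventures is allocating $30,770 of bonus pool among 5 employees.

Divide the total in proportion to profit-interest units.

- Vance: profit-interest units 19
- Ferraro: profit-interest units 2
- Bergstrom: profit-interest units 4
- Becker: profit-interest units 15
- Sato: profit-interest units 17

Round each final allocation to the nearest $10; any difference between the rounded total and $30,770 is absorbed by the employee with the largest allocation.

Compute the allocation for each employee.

Sum of profit-interest units: 57.
Pro-rata amounts: Vance 19/57 × $30,770 = 10,256.67; Ferraro 2/57 × $30,770 = 1,079.65; Bergstrom 4/57 × $30,770 = 2,159.30; Becker 15/57 × $30,770 = 8,097.37; Sato 17/57 × $30,770 = 9,177.02.
At nearest $10: Vance $10,260; Ferraro $1,080; Bergstrom $2,160; Becker $8,100; Sato $9,180. Sum = $30,780.
Difference $30,770 − $30,780 = −$10 applied to largest allocation (Vance): Vance becomes $10,250.

Vance: $10,250 · Ferraro: $1,080 · Bergstrom: $2,160 · Becker: $8,100 · Sato: $9,180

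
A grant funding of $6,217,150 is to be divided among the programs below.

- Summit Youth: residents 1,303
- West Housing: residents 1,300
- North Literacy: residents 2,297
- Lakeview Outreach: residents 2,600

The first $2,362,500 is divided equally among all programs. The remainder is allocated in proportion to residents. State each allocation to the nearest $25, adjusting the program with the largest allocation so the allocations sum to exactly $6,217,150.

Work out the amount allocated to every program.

Summit Youth: $1,260,300 · West Housing: $1,258,775 · North Literacy: $1,771,175 · Lakeview Outreach: $1,926,900

First tranche $2,362,500 split equally: $590,625 each.
Remainder $3,854,650 by residents (total 7,500): Summit Youth 669,681.19 → $669,675; West Housing 668,139.33 → $668,150; North Literacy 1,180,550.81 → $1,180,550; Lakeview Outreach 1,336,278.67 → $1,336,275.
Totals: Summit Youth $590,625 + $669,675 = $1,260,300; West Housing $590,625 + $668,150 = $1,258,775; North Literacy $590,625 + $1,180,550 = $1,771,175; Lakeview Outreach $590,625 + $1,336,275 = $1,926,900.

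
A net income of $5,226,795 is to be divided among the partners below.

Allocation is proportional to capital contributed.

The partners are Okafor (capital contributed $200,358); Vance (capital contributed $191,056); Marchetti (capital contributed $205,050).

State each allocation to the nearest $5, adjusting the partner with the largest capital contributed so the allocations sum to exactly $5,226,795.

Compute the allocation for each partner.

Capital contributed total: 200,358 + 191,056 + 205,050 = 596,464.
Proportional shares: Okafor 1,755,730.76; Vance 1,674,217.63; Marchetti 1,796,846.61.
After rounding ($5): Okafor $1,755,730; Vance $1,674,220; Marchetti $1,796,845. Sum = $5,226,795.
No rounding difference to absorb.

Okafor: $1,755,730 · Vance: $1,674,220 · Marchetti: $1,796,845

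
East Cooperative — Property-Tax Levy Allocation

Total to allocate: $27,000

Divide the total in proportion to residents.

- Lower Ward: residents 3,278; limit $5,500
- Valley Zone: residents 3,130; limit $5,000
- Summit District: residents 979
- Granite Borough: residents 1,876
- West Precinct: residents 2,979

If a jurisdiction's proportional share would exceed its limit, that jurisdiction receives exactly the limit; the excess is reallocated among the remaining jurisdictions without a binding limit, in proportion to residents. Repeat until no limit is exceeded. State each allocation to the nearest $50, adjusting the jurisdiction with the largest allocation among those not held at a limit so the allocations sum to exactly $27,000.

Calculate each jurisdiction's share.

Combined residents = 12,242.
Proportional shares (ignoring caps): Lower Ward 7,229.70; Valley Zone 6,903.28; Summit District 2,159.21; Granite Borough 4,137.56; West Precinct 6,570.25.
Cap binds for Lower Ward ($5,500), Valley Zone ($5,000); balance $16,500 reallocated over remaining residents 5,834.
Redistributed shares: Summit District 2,768.85 → $2,750; Granite Borough 5,305.79 → $5,300; West Precinct 8,425.35 → $8,450.

Lower Ward: $5,500 | Valley Zone: $5,000 | Summit District: $2,750 | Granite Borough: $5,300 | West Precinct: $8,450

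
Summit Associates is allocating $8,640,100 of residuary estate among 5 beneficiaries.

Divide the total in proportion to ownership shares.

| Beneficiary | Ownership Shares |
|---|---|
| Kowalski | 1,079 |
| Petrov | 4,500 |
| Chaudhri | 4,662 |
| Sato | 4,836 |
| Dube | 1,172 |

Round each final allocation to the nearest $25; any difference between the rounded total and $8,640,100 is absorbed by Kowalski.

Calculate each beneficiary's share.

Kowalski: $573,725 | Petrov: $2,392,800 | Chaudhri: $2,478,925 | Sato: $2,571,450 | Dube: $623,200

Combined ownership shares = 16,249.
Proportional shares: Kowalski 1,079/16,249 × $8,640,100 = 573,737.95; Petrov 4,500/16,249 × $8,640,100 = 2,392,790.33; Chaudhri 4,662/16,249 × $8,640,100 = 2,478,930.78; Sato 4,836/16,249 × $8,640,100 = 2,571,452.00; Dube 1,172/16,249 × $8,640,100 = 623,188.95.
Rounded to nearest $25: Kowalski $573,750; Petrov $2,392,800; Chaudhri $2,478,925; Sato $2,571,450; Dube $623,200. Sum = $8,640,125.
Difference $8,640,100 − $8,640,125 = −$25 applied to Kowalski: Kowalski becomes $573,725.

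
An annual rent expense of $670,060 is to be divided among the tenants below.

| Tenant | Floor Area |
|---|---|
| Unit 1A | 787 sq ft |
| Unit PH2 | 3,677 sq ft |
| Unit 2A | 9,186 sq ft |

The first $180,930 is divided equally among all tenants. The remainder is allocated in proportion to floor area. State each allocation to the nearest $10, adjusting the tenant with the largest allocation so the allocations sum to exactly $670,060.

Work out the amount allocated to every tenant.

Unit 1A: $88,510 · Unit PH2: $192,070 · Unit 2A: $389,480

Equal tier: $180,930 ÷ 3 = $60,310 apiece.
Remainder $489,130 by floor area (total 13,650): Unit 1A 28,201.12 → $28,200; Unit PH2 131,760.51 → $131,760; Unit 2A 329,168.36 → $329,170.
Totals: Unit 1A $60,310 + $28,200 = $88,510; Unit PH2 $60,310 + $131,760 = $192,070; Unit 2A $60,310 + $329,170 = $389,480.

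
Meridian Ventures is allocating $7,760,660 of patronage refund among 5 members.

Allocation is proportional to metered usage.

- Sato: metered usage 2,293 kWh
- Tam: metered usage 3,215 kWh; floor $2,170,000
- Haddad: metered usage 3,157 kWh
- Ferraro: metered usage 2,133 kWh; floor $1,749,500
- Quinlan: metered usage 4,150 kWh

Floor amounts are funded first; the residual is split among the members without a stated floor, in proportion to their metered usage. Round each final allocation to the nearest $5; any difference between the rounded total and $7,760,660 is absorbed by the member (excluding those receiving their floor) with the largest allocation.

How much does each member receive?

Fund the minimums — Tam $2,170,000; Ferraro $1,749,500. Residual $3,841,160.
Residual split over remaining metered usage 9,600: Sato 917,477.07 → $917,475; Haddad 1,263,181.47 → $1,263,180; Quinlan 1,660,501.46 → $1,660,500.
Rounding difference +$5 applied to Quinlan → $1,660,505.

Sato: $917,475 · Tam: $2,170,000 · Haddad: $1,263,180 · Ferraro: $1,749,500 · Quinlan: $1,660,505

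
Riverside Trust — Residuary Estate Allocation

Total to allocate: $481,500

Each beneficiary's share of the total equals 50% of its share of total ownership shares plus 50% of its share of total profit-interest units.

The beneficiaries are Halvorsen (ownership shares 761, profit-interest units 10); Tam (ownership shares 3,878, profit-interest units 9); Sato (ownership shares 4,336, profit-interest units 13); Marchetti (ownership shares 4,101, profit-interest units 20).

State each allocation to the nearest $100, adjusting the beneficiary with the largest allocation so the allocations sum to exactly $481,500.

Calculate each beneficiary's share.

Halvorsen: $60,300 | Tam: $113,100 | Sato: $140,000 | Marchetti: $168,100

Totals — ownership shares 13,076, profit-interest units 52.
Blended shares (50% ownership shares + 50% profit-interest units): Halvorsen 0.1253; Tam 0.2348; Sato 0.2908; Marchetti 0.3491.
Proportional shares: Halvorsen 60,309.30; Tam 113,068.43; Sato 140,020.17; Marchetti 168,102.10.
At nearest $100: Halvorsen $60,300; Tam $113,100; Sato $140,000; Marchetti $168,100. Sum = $481,500.
Sum already equals the total — no adjustment.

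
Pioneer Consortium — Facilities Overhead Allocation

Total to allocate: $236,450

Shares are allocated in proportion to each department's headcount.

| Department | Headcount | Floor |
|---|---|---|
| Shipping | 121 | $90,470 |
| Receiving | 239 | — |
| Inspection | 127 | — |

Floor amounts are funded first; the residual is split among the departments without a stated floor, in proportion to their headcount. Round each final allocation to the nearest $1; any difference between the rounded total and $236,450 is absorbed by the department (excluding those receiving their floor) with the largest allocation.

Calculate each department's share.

Guaranteed amounts: Shipping $90,470. Balance $145,980.
Balance split over remaining headcount 366: Receiving 95,325.74 → $95,326; Inspection 50,654.26 → $50,654.

Shipping: $90,470 | Receiving: $95,326 | Inspection: $50,654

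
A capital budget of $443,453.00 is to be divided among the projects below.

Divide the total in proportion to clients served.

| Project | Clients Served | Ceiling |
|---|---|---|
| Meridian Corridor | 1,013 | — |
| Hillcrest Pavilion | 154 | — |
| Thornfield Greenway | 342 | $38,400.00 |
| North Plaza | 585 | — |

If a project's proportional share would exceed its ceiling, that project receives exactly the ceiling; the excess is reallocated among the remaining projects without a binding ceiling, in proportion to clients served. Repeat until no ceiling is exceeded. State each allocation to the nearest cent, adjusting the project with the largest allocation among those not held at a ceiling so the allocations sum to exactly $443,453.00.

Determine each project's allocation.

Combined clients served = 2,094.
Unconstrained shares: Meridian Corridor 214,526.2125; Hillcrest Pavilion 32,613.0669; Thornfield Greenway 72,426.4212; North Plaza 123,887.2994.
Cap binds for Thornfield Greenway ($38,400.00); balance $405,053.00 reallocated over remaining clients served 1,752.
Redistributed shares: Meridian Corridor 234,200.16495 → $234,200.16; Hillcrest Pavilion 35,603.9737 → $35,603.97; North Plaza 135,248.8613 → $135,248.86.
Rounding difference +$0.01 applied to Meridian Corridor → $234,200.17.

Meridian Corridor: $234,200.17 · Hillcrest Pavilion: $35,603.97 · Thornfield Greenway: $38,400.00 · North Plaza: $135,248.86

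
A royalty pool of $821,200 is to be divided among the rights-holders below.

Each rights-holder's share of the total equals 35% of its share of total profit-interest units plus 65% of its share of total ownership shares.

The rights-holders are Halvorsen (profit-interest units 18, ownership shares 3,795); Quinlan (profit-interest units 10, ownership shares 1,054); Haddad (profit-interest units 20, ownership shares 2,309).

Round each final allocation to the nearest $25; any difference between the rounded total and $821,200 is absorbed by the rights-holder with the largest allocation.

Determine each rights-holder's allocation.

Halvorsen: $390,775 | Quinlan: $138,475 | Haddad: $291,950

Totals — profit-interest units 48, ownership shares 7,158.
Blended shares (35% profit-interest units + 65% ownership shares): Halvorsen 0.4759; Quinlan 0.1686; Haddad 0.3555.
Pro-rata amounts: Halvorsen 390,779.86; Quinlan 138,477.12; Haddad 291,943.02.
After rounding ($25): Halvorsen $390,775; Quinlan $138,475; Haddad $291,950. Sum = $821,200.
Rounded total matches; no reconciliation needed.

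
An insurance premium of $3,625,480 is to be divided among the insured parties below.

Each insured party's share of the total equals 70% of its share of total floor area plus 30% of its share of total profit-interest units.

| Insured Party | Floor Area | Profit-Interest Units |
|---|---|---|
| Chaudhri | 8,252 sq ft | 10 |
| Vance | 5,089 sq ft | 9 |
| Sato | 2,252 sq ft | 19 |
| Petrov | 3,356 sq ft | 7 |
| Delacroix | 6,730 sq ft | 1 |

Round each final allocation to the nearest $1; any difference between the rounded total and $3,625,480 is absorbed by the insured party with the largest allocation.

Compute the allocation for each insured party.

Totals — floor area 25,679, profit-interest units 46.
Composite weights (70% floor area + 30% profit-interest units): Chaudhri 0.2902; Vance 0.1974; Sato 0.1853; Petrov 0.1371; Delacroix 0.1900.
Proportional shares: Chaudhri 1,051,983.22; Vance 715,741.90; Sato 671,807.70; Petrov 497,181.97; Delacroix 688,765.21.
Rounded to nearest $1: Chaudhri $1,051,983; Vance $715,742; Sato $671,808; Petrov $497,182; Delacroix $688,765. Sum = $3,625,480.
No rounding difference to absorb.

Chaudhri: $1,051,983; Vance: $715,742; Sato: $671,808; Petrov: $497,182; Delacroix: $688,765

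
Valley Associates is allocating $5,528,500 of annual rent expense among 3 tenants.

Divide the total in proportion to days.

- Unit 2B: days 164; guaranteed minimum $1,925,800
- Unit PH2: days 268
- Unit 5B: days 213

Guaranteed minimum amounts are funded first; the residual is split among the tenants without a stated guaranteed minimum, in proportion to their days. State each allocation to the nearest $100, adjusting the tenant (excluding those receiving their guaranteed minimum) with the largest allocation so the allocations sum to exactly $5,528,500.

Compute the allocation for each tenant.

Unit 2B: $1,925,800 | Unit PH2: $2,007,300 | Unit 5B: $1,595,400

Minimums first: Unit 2B $1,925,800. Residual $3,602,700.
Residual split over remaining days 481: Unit PH2 2,007,325.57 → $2,007,300; Unit 5B 1,595,374.43 → $1,595,400.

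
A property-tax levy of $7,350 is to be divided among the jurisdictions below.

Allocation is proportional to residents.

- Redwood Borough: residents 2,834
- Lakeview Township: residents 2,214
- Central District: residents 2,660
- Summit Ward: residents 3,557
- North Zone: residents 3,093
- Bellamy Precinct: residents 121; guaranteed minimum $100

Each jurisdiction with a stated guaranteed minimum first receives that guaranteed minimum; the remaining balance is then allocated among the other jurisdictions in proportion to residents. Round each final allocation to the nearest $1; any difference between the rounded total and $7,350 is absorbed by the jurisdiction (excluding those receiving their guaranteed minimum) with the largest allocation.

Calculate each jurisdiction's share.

Minimums first: Bellamy Precinct $100. Balance $7,250.
Balance split over remaining residents 14,358: Redwood Borough 1,431.01 → $1,431; Lakeview Township 1,117.95 → $1,118; Central District 1,343.15 → $1,343; Summit Ward 1,796.09 → $1,796; North Zone 1,561.79 → $1,562.

Redwood Borough: $1,431 · Lakeview Township: $1,118 · Central District: $1,343 · Summit Ward: $1,796 · North Zone: $1,562 · Bellamy Precinct: $100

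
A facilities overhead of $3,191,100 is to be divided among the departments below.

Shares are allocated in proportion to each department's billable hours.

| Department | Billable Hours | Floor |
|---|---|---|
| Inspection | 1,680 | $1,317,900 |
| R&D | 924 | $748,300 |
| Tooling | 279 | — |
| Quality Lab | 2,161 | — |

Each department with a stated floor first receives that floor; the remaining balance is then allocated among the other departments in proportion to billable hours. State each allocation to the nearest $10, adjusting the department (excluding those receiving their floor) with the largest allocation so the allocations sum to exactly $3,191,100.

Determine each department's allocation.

Inspection: $1,317,900 | R&D: $748,300 | Tooling: $128,630 | Quality Lab: $996,270

Guaranteed amounts: Inspection $1,317,900; R&D $748,300. Residual $1,124,900.
Residual split over remaining billable hours 2,440: Tooling 128,625.86 → $128,630; Quality Lab 996,274.14 → $996,270.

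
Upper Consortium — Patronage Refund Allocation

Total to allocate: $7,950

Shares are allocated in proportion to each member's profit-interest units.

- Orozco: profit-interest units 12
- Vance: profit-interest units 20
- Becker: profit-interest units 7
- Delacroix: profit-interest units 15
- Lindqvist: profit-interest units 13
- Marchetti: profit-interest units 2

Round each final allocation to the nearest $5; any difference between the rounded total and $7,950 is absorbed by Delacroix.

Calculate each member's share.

Total profit-interest units = 69.
Proportional shares: Orozco 12/69 × $7,950 = 1,382.61; Vance 20/69 × $7,950 = 2,304.35; Becker 7/69 × $7,950 = 806.52; Delacroix 15/69 × $7,950 = 1,728.26; Lindqvist 13/69 × $7,950 = 1,497.83; Marchetti 2/69 × $7,950 = 230.43.
After rounding ($5): Orozco $1,385; Vance $2,305; Becker $805; Delacroix $1,730; Lindqvist $1,500; Marchetti $230. Sum = $7,955.
Difference $7,950 − $7,955 = −$5 applied to Delacroix: Delacroix becomes $1,725.

Orozco: $1,385 | Vance: $2,305 | Becker: $805 | Delacroix: $1,725 | Lindqvist: $1,500 | Marchetti: $230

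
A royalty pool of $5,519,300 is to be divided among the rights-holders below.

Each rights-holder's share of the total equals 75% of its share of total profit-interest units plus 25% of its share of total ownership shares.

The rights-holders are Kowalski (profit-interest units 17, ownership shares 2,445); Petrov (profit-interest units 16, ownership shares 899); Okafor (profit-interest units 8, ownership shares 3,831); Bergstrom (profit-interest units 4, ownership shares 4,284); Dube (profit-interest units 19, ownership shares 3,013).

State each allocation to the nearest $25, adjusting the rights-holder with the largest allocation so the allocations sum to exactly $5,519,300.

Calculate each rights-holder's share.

Profit-interest units total 64; ownership shares total 14,472.
Composite weights (75% profit-interest units + 25% ownership shares): Kowalski 0.2415; Petrov 0.2030; Okafor 0.1599; Bergstrom 0.1209; Dube 0.2747.
Pro-rata amounts: Kowalski 1,332,665.25; Petrov 1,120,583.42; Okafor 882,698.99; Bergstrom 667,172.85; Dube 1,516,179.49.
After rounding ($25): Kowalski $1,332,675; Petrov $1,120,575; Okafor $882,700; Bergstrom $667,175; Dube $1,516,175. Sum = $5,519,300.
No rounding difference to absorb.

Kowalski: $1,332,675 | Petrov: $1,120,575 | Okafor: $882,700 | Bergstrom: $667,175 | Dube: $1,516,175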